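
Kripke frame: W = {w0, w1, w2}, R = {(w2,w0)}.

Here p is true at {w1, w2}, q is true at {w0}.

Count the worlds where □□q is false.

w0: no successors, so □□q holds vacuously. ✓
w1: no successors, so □□q holds vacuously. ✓
w2: successors {w0}; □q there: w0:T. ✓
Satisfying worlds: {w0, w1, w2}.
So □□q fails at the other 0 worlds.

0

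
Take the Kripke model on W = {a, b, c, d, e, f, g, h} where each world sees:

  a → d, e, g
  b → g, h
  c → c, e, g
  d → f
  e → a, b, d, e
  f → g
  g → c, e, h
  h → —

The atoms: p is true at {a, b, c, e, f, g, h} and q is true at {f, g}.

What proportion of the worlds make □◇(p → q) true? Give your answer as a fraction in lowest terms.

3/8

a: successors {d, e, g}; ◇(p → q) there: d:T, e:T, g:F. ✗
b: successors {g, h}; ◇(p → q) there: g:F, h:F. ✗
c: successors {c, e, g}; ◇(p → q) there: c:T, e:T, g:F. ✗
d: successors {f}; ◇(p → q) there: f:T. ✓
e: successors {a, b, d, e}; ◇(p → q) there: a:T, b:T, d:T, e:T. ✓
f: successors {g}; ◇(p → q) there: g:F. ✗
g: successors {c, e, h}; ◇(p → q) there: c:T, e:T, h:F. ✗
h: no successors, so □◇(p → q) holds vacuously. ✓
That's 3 of 8 worlds, so 3/8.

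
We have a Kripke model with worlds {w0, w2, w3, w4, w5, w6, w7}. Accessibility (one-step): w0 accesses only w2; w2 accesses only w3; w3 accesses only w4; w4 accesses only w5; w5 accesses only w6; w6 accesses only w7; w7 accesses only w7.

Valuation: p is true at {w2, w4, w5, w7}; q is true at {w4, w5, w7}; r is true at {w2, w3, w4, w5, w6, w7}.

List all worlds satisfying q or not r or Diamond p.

w0: q is F, not r or Diamond p is T. ✓
w2: q is F, not r or Diamond p is F. ✗
w3: q is F, not r or Diamond p is T. ✓
w4: q is T, not r or Diamond p is T. ✓
w5: q is T, not r or Diamond p is F. ✓
w6: q is F, not r or Diamond p is T. ✓
w7: q is T, not r or Diamond p is T. ✓

{w0, w3, w4, w5, w6, w7}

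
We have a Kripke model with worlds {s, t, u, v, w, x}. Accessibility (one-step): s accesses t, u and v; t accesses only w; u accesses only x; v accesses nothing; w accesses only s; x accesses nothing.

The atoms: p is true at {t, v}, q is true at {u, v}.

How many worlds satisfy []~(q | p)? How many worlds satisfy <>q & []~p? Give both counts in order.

For []~(q | p):
s: successors {t, u, v}; ~(q | p) there: t:F, u:F, v:F. ✗
t: successors {w}; ~(q | p) there: w:T. ✓
u: successors {x}; ~(q | p) there: x:T. ✓
v: no successors, so []~(q | p) holds vacuously. ✓
w: successors {s}; ~(q | p) there: s:T. ✓
x: no successors, so []~(q | p) holds vacuously. ✓
— 5 worlds.
For <>q & []~p:
s: <>q is T, []~p is F. ✗
t: <>q is F, []~p is T. ✗
u: <>q is F, []~p is T. ✗
v: <>q is F, []~p is T. ✗
w: <>q is F, []~p is T. ✗
x: <>q is F, []~p is T. ✗
— 0 worlds.

5 and 0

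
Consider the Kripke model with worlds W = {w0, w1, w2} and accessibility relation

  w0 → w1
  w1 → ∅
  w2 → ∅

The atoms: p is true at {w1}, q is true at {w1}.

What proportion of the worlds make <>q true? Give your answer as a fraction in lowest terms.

w0: successors {w1}; q there: w1:T. ✓
w1: no successors, so <>q fails. ✗
w2: no successors, so <>q fails. ✗
That's 1 of 3 worlds, so 1/3.

1/3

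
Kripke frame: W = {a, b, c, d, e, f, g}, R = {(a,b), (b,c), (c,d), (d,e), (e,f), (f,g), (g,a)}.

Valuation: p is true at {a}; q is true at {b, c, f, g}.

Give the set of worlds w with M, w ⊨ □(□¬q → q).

{a, b, d, e, f, g}

a: successors {b}; □¬q → q there: b:T. ✓
b: successors {c}; □¬q → q there: c:T. ✓
c: successors {d}; □¬q → q there: d:F. ✗
d: successors {e}; □¬q → q there: e:T. ✓
e: successors {f}; □¬q → q there: f:T. ✓
f: successors {g}; □¬q → q there: g:T. ✓
g: successors {a}; □¬q → q there: a:T. ✓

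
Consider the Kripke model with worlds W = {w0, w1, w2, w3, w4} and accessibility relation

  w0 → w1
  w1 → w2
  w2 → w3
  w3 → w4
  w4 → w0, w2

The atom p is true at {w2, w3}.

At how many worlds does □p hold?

2

w0: successors {w1}; p there: w1:F. ✗
w1: successors {w2}; p there: w2:T. ✓
w2: successors {w3}; p there: w3:T. ✓
w3: successors {w4}; p there: w4:F. ✗
w4: successors {w0, w2}; p there: w0:F, w2:T. ✗
Satisfying worlds: {w1, w2}.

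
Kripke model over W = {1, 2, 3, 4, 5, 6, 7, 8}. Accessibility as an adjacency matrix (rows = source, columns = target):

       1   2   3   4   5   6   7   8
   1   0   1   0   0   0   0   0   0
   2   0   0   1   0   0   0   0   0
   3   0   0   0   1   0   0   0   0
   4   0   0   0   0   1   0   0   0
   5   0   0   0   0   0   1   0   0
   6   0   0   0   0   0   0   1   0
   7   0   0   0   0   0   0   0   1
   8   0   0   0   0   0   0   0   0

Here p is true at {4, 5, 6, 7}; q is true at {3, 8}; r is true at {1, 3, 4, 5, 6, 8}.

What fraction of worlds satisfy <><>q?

1/4

1: successors {2}; <>q there: 2:T. ✓
2: successors {3}; <>q there: 3:F. ✗
3: successors {4}; <>q there: 4:F. ✗
4: successors {5}; <>q there: 5:F. ✗
5: successors {6}; <>q there: 6:F. ✗
6: successors {7}; <>q there: 7:T. ✓
7: successors {8}; <>q there: 8:F. ✗
8: no successors, so <><>q fails. ✗
That's 2 of 8 worlds, so 2/8 = 1/4.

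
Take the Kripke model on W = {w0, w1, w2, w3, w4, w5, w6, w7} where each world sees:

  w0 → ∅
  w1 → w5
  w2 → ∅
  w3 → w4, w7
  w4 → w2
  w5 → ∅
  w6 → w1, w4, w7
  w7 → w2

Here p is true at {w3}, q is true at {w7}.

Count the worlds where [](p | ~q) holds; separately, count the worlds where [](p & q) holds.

For [](p | ~q):
w0: no successors, so [](p | ~q) holds vacuously. ✓
w1: successors {w5}; p | ~q there: w5:T. ✓
w2: no successors, so [](p | ~q) holds vacuously. ✓
w3: successors {w4, w7}; p | ~q there: w4:T, w7:F. ✗
w4: successors {w2}; p | ~q there: w2:T. ✓
w5: no successors, so [](p | ~q) holds vacuously. ✓
w6: successors {w1, w4, w7}; p | ~q there: w1:T, w4:T, w7:F. ✗
w7: successors {w2}; p | ~q there: w2:T. ✓
— 6 worlds.
For [](p & q):
w0: no successors, so [](p & q) holds vacuously. ✓
w1: successors {w5}; p & q there: w5:F. ✗
w2: no successors, so [](p & q) holds vacuously. ✓
w3: successors {w4, w7}; p & q there: w4:F, w7:F. ✗
w4: successors {w2}; p & q there: w2:F. ✗
w5: no successors, so [](p & q) holds vacuously. ✓
w6: successors {w1, w4, w7}; p & q there: w1:F, w4:F, w7:F. ✗
w7: successors {w2}; p & q there: w2:F. ✗
— 3 worlds.

6 and 3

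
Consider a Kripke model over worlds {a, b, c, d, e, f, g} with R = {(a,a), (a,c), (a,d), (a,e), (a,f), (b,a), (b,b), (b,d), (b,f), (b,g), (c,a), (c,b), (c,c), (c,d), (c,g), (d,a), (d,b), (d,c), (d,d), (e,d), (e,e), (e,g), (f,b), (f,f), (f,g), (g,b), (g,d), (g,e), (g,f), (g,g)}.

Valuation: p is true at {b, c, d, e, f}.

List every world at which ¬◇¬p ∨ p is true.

{b, c, d, e, f}

a: ¬◇¬p is F, p is F. ✗
b: ¬◇¬p is F, p is T. ✓
c: ¬◇¬p is F, p is T. ✓
d: ¬◇¬p is F, p is T. ✓
e: ¬◇¬p is F, p is T. ✓
f: ¬◇¬p is F, p is T. ✓
g: ¬◇¬p is F, p is F. ✗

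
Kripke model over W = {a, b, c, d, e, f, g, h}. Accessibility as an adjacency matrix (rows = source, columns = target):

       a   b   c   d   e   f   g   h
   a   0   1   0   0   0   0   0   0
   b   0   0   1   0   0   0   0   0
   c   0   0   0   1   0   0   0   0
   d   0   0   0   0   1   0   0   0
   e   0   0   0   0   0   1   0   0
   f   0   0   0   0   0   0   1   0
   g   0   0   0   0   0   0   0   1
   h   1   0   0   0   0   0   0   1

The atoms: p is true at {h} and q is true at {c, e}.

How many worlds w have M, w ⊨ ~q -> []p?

3

a: ~q is T, []p is F. ✗
b: ~q is T, []p is F. ✗
c: ~q is F, []p is F. ✓
d: ~q is T, []p is F. ✗
e: ~q is F, []p is F. ✓
f: ~q is T, []p is F. ✗
g: ~q is T, []p is T. ✓
h: ~q is T, []p is F. ✗
Satisfying worlds: {c, e, g}.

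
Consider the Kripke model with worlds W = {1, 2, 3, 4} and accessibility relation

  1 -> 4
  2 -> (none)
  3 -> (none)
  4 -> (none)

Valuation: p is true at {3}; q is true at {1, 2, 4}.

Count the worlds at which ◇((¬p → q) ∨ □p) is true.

1

1: successors {4}; (¬p → q) ∨ □p there: 4:T. ✓
2: no successors, so ◇((¬p → q) ∨ □p) fails. ✗
3: no successors, so ◇((¬p → q) ∨ □p) fails. ✗
4: no successors, so ◇((¬p → q) ∨ □p) fails. ✗
Satisfying worlds: {1}.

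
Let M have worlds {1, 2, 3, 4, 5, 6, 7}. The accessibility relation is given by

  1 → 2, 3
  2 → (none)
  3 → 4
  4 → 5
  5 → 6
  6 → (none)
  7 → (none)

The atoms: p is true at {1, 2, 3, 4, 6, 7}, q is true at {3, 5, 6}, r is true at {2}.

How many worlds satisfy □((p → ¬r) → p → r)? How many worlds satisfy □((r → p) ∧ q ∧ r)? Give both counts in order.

4 and 3

For □((p → ¬r) → p → r):
1: successors {2, 3}; (p → ¬r) → p → r there: 2:T, 3:F. ✗
2: no successors, so □((p → ¬r) → p → r) holds vacuously. ✓
3: successors {4}; (p → ¬r) → p → r there: 4:F. ✗
4: successors {5}; (p → ¬r) → p → r there: 5:T. ✓
5: successors {6}; (p → ¬r) → p → r there: 6:F. ✗
6: no successors, so □((p → ¬r) → p → r) holds vacuously. ✓
7: no successors, so □((p → ¬r) → p → r) holds vacuously. ✓
— 4 worlds.
For □((r → p) ∧ q ∧ r):
1: successors {2, 3}; (r → p) ∧ q ∧ r there: 2:F, 3:F. ✗
2: no successors, so □((r → p) ∧ q ∧ r) holds vacuously. ✓
3: successors {4}; (r → p) ∧ q ∧ r there: 4:F. ✗
4: successors {5}; (r → p) ∧ q ∧ r there: 5:F. ✗
5: successors {6}; (r → p) ∧ q ∧ r there: 6:F. ✗
6: no successors, so □((r → p) ∧ q ∧ r) holds vacuously. ✓
7: no successors, so □((r → p) ∧ q ∧ r) holds vacuously. ✓
— 3 worlds.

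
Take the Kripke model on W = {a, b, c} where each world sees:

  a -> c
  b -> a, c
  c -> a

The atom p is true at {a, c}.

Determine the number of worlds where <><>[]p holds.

a: successors {c}; <>[]p there: c:T. ✓
b: successors {a, c}; <>[]p there: a:T, c:T. ✓
c: successors {a}; <>[]p there: a:T. ✓
Satisfying worlds: {a, b, c}.

3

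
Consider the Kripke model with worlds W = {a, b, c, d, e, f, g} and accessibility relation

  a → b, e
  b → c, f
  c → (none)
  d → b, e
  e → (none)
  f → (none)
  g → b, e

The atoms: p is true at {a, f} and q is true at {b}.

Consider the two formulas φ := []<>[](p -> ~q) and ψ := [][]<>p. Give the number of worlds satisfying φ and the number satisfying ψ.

For []<>[](p -> ~q):
a: successors {b, e}; <>[](p -> ~q) there: b:T, e:F. ✗
b: successors {c, f}; <>[](p -> ~q) there: c:F, f:F. ✗
c: no successors, so []<>[](p -> ~q) holds vacuously. ✓
d: successors {b, e}; <>[](p -> ~q) there: b:T, e:F. ✗
e: no successors, so []<>[](p -> ~q) holds vacuously. ✓
f: no successors, so []<>[](p -> ~q) holds vacuously. ✓
g: successors {b, e}; <>[](p -> ~q) there: b:T, e:F. ✗
— 3 worlds.
For [][]<>p:
a: successors {b, e}; []<>p there: b:F, e:T. ✗
b: successors {c, f}; []<>p there: c:T, f:T. ✓
c: no successors, so [][]<>p holds vacuously. ✓
d: successors {b, e}; []<>p there: b:F, e:T. ✗
e: no successors, so [][]<>p holds vacuously. ✓
f: no successors, so [][]<>p holds vacuously. ✓
g: successors {b, e}; []<>p there: b:F, e:T. ✗
— 4 worlds.

3 and 4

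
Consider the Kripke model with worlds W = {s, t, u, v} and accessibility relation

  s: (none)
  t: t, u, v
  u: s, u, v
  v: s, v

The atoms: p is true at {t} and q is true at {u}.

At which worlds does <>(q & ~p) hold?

{t, u}

s: no successors, so <>(q & ~p) fails. ✗
t: successors {t, u, v}; q & ~p there: t:F, u:T, v:F. ✓
u: successors {s, u, v}; q & ~p there: s:F, u:T, v:F. ✓
v: successors {s, v}; q & ~p there: s:F, v:F. ✗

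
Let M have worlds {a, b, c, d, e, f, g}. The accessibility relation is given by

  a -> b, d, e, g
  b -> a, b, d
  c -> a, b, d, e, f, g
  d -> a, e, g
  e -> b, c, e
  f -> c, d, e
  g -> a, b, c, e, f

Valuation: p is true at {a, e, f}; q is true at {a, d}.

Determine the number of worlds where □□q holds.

a: successors {b, d, e, g}; □q there: b:F, d:F, e:F, g:F. ✗
b: successors {a, b, d}; □q there: a:F, b:F, d:F. ✗
c: successors {a, b, d, e, f, g}; □q there: a:F, b:F, d:F, e:F, f:F, g:F. ✗
d: successors {a, e, g}; □q there: a:F, e:F, g:F. ✗
e: successors {b, c, e}; □q there: b:F, c:F, e:F. ✗
f: successors {c, d, e}; □q there: c:F, d:F, e:F. ✗
g: successors {a, b, c, e, f}; □q there: a:F, b:F, c:F, e:F, f:F. ✗
Satisfying worlds: ∅.

0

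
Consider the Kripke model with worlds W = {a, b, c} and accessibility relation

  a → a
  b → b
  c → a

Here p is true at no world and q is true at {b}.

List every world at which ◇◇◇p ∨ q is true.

a: ◇◇◇p is F, q is F. ✗
b: ◇◇◇p is F, q is T. ✓
c: ◇◇◇p is F, q is F. ✗

{b}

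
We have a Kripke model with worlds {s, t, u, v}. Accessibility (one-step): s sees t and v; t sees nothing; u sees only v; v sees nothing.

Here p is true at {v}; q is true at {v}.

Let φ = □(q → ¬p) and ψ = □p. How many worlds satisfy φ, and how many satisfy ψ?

For □(q → ¬p):
s: successors {t, v}; q → ¬p there: t:T, v:F. ✗
t: no successors, so □(q → ¬p) holds vacuously. ✓
u: successors {v}; q → ¬p there: v:F. ✗
v: no successors, so □(q → ¬p) holds vacuously. ✓
— 2 worlds.
For □p:
s: successors {t, v}; p there: t:F, v:T. ✗
t: no successors, so □p holds vacuously. ✓
u: successors {v}; p there: v:T. ✓
v: no successors, so □p holds vacuously. ✓
— 3 worlds.

2 and 3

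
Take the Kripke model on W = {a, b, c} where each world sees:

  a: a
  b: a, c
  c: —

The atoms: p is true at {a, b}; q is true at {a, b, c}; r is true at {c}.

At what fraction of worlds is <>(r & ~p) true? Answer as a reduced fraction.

1/3

a: successors {a}; r & ~p there: a:F. ✗
b: successors {a, c}; r & ~p there: a:F, c:T. ✓
c: no successors, so <>(r & ~p) fails. ✗
That's 1 of 3 worlds, so 1/3.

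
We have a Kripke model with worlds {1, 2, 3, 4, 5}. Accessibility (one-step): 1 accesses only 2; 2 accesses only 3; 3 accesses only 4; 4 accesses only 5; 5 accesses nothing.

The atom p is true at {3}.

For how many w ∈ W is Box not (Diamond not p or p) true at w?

3

1: successors {2}; not (Diamond not p or p) there: 2:T. ✓
2: successors {3}; not (Diamond not p or p) there: 3:F. ✗
3: successors {4}; not (Diamond not p or p) there: 4:F. ✗
4: successors {5}; not (Diamond not p or p) there: 5:T. ✓
5: no successors, so Box not (Diamond not p or p) holds vacuously. ✓
Satisfying worlds: {1, 4, 5}.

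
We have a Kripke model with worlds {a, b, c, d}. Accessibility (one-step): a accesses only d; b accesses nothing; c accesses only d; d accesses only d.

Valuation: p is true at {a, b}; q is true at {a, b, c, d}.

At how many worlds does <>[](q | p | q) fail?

1

a: successors {d}; [](q | p | q) there: d:T. ✓
b: no successors, so <>[](q | p | q) fails. ✗
c: successors {d}; [](q | p | q) there: d:T. ✓
d: successors {d}; [](q | p | q) there: d:T. ✓
Satisfying worlds: {a, c, d}.
So <>[](q | p | q) fails at the other 1 world.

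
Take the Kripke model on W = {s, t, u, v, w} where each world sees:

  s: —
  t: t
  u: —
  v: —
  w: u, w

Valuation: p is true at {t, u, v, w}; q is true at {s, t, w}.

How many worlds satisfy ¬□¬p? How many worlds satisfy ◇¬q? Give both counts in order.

For ¬□¬p:
s: □¬p is T. ✗
t: □¬p is F. ✓
u: □¬p is T. ✗
v: □¬p is T. ✗
w: □¬p is F. ✓
— 2 worlds.
For ◇¬q:
s: no successors, so ◇¬q fails. ✗
t: successors {t}; ¬q there: t:F. ✗
u: no successors, so ◇¬q fails. ✗
v: no successors, so ◇¬q fails. ✗
w: successors {u, w}; ¬q there: u:T, w:F. ✓
— 1 world.

2 and 1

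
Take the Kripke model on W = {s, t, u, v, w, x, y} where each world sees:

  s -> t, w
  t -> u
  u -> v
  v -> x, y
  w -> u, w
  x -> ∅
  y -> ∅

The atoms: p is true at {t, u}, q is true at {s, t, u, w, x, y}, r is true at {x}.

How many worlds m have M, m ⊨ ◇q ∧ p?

1

s: ◇q is T, p is F. ✗
t: ◇q is T, p is T. ✓
u: ◇q is F, p is T. ✗
v: ◇q is T, p is F. ✗
w: ◇q is T, p is F. ✗
x: ◇q is F, p is F. ✗
y: ◇q is F, p is F. ✗
Satisfying worlds: {t}.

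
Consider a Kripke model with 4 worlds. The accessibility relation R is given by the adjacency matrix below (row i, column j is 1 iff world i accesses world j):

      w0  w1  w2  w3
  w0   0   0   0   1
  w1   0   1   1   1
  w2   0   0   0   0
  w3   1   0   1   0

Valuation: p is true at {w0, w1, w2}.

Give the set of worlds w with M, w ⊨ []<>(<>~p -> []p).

{w0, w2}

w0: successors {w3}; <>(<>~p -> []p) there: w3:T. ✓
w1: successors {w1, w2, w3}; <>(<>~p -> []p) there: w1:T, w2:F, w3:T. ✗
w2: no successors, so []<>(<>~p -> []p) holds vacuously. ✓
w3: successors {w0, w2}; <>(<>~p -> []p) there: w0:T, w2:F. ✗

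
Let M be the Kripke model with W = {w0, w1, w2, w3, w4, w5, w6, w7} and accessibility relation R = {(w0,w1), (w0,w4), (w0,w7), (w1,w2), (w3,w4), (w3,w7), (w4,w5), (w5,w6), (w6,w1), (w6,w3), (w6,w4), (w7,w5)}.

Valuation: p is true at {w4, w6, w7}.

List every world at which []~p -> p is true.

w0: []~p is F, p is F. ✓
w1: []~p is T, p is F. ✗
w2: []~p is T, p is F. ✗
w3: []~p is F, p is F. ✓
w4: []~p is T, p is T. ✓
w5: []~p is F, p is F. ✓
w6: []~p is F, p is T. ✓
w7: []~p is T, p is T. ✓

{w0, w3, w4, w5, w6, w7}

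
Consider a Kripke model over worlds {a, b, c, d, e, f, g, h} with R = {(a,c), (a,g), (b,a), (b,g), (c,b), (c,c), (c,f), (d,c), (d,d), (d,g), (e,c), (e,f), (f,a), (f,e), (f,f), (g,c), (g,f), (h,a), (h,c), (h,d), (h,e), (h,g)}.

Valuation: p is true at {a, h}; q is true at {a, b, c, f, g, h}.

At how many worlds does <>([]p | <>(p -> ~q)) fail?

a: successors {c, g}; []p | <>(p -> ~q) there: c:T, g:T. ✓
b: successors {a, g}; []p | <>(p -> ~q) there: a:T, g:T. ✓
c: successors {b, c, f}; []p | <>(p -> ~q) there: b:T, c:T, f:T. ✓
d: successors {c, d, g}; []p | <>(p -> ~q) there: c:T, d:T, g:T. ✓
e: successors {c, f}; []p | <>(p -> ~q) there: c:T, f:T. ✓
f: successors {a, e, f}; []p | <>(p -> ~q) there: a:T, e:T, f:T. ✓
g: successors {c, f}; []p | <>(p -> ~q) there: c:T, f:T. ✓
h: successors {a, c, d, e, g}; []p | <>(p -> ~q) there: a:T, c:T, d:T, e:T, g:T. ✓
Satisfying worlds: {a, b, c, d, e, f, g, h}.
So <>([]p | <>(p -> ~q)) fails at the other 0 worlds.

0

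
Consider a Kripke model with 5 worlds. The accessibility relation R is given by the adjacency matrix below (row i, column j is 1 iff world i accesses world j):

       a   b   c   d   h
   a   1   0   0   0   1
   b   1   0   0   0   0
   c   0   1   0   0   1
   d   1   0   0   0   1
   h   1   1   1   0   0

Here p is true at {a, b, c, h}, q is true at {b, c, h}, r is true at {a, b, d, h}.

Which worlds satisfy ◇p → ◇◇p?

a: ◇p is T, ◇◇p is T. ✓
b: ◇p is T, ◇◇p is T. ✓
c: ◇p is T, ◇◇p is T. ✓
d: ◇p is T, ◇◇p is T. ✓
h: ◇p is T, ◇◇p is T. ✓

{a, b, c, d, h}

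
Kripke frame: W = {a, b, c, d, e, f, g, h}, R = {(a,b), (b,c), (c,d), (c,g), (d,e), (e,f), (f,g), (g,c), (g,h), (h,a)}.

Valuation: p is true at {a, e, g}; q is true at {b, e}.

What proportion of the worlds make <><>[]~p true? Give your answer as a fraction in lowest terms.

a: successors {b}; <>[]~p there: b:F. ✗
b: successors {c}; <>[]~p there: c:T. ✓
c: successors {d, g}; <>[]~p there: d:T, g:F. ✓
d: successors {e}; <>[]~p there: e:F. ✗
e: successors {f}; <>[]~p there: f:T. ✓
f: successors {g}; <>[]~p there: g:F. ✗
g: successors {c, h}; <>[]~p there: c:T, h:T. ✓
h: successors {a}; <>[]~p there: a:T. ✓
That's 5 of 8 worlds, so 5/8.

5/8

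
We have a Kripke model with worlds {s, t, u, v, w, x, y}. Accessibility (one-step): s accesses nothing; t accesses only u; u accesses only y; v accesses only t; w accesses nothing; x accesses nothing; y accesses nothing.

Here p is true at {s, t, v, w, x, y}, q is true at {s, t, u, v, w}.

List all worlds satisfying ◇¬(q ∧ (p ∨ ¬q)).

s: no successors, so ◇¬(q ∧ (p ∨ ¬q)) fails. ✗
t: successors {u}; ¬(q ∧ (p ∨ ¬q)) there: u:T. ✓
u: successors {y}; ¬(q ∧ (p ∨ ¬q)) there: y:T. ✓
v: successors {t}; ¬(q ∧ (p ∨ ¬q)) there: t:F. ✗
w: no successors, so ◇¬(q ∧ (p ∨ ¬q)) fails. ✗
x: no successors, so ◇¬(q ∧ (p ∨ ¬q)) fails. ✗
y: no successors, so ◇¬(q ∧ (p ∨ ¬q)) fails. ✗

{t, u}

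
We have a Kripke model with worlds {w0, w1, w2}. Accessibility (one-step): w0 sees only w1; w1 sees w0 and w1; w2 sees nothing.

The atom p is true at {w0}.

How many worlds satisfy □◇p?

w0: successors {w1}; ◇p there: w1:T. ✓
w1: successors {w0, w1}; ◇p there: w0:F, w1:T. ✗
w2: no successors, so □◇p holds vacuously. ✓
Satisfying worlds: {w0, w2}.

2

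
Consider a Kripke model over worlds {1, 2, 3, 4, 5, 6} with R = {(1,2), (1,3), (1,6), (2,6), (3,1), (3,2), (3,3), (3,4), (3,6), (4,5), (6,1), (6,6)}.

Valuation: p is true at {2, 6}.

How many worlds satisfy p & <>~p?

1: p is F, <>~p is T. ✗
2: p is T, <>~p is F. ✗
3: p is F, <>~p is T. ✗
4: p is F, <>~p is T. ✗
5: p is F, <>~p is F. ✗
6: p is T, <>~p is T. ✓
Satisfying worlds: {6}.

1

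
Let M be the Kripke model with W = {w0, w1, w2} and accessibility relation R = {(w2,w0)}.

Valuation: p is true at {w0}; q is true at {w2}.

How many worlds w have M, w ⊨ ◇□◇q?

1

w0: no successors, so ◇□◇q fails. ✗
w1: no successors, so ◇□◇q fails. ✗
w2: successors {w0}; □◇q there: w0:T. ✓
Satisfying worlds: {w2}.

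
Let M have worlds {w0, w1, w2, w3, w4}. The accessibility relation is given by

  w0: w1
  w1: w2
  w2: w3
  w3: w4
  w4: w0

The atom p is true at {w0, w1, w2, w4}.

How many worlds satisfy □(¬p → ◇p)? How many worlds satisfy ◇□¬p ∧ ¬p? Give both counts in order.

5 and 0

For □(¬p → ◇p):
w0: successors {w1}; ¬p → ◇p there: w1:T. ✓
w1: successors {w2}; ¬p → ◇p there: w2:T. ✓
w2: successors {w3}; ¬p → ◇p there: w3:T. ✓
w3: successors {w4}; ¬p → ◇p there: w4:T. ✓
w4: successors {w0}; ¬p → ◇p there: w0:T. ✓
— 5 worlds.
For ◇□¬p ∧ ¬p:
w0: ◇□¬p is F, ¬p is F. ✗
w1: ◇□¬p is T, ¬p is F. ✗
w2: ◇□¬p is F, ¬p is F. ✗
w3: ◇□¬p is F, ¬p is T. ✗
w4: ◇□¬p is F, ¬p is F. ✗
— 0 worlds.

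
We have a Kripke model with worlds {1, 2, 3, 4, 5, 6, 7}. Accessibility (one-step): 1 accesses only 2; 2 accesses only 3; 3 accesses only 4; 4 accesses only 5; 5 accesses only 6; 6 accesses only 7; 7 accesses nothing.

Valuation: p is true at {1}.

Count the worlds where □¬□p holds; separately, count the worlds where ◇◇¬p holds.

For □¬□p:
1: successors {2}; ¬□p there: 2:T. ✓
2: successors {3}; ¬□p there: 3:T. ✓
3: successors {4}; ¬□p there: 4:T. ✓
4: successors {5}; ¬□p there: 5:T. ✓
5: successors {6}; ¬□p there: 6:T. ✓
6: successors {7}; ¬□p there: 7:F. ✗
7: no successors, so □¬□p holds vacuously. ✓
— 6 worlds.
For ◇◇¬p:
1: successors {2}; ◇¬p there: 2:T. ✓
2: successors {3}; ◇¬p there: 3:T. ✓
3: successors {4}; ◇¬p there: 4:T. ✓
4: successors {5}; ◇¬p there: 5:T. ✓
5: successors {6}; ◇¬p there: 6:T. ✓
6: successors {7}; ◇¬p there: 7:F. ✗
7: no successors, so ◇◇¬p fails. ✗
— 5 worlds.

6 and 5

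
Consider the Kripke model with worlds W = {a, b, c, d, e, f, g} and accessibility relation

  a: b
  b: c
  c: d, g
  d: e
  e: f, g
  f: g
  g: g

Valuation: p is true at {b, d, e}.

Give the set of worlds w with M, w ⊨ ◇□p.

a: successors {b}; □p there: b:F. ✗
b: successors {c}; □p there: c:F. ✗
c: successors {d, g}; □p there: d:T, g:F. ✓
d: successors {e}; □p there: e:F. ✗
e: successors {f, g}; □p there: f:F, g:F. ✗
f: successors {g}; □p there: g:F. ✗
g: successors {g}; □p there: g:F. ✗

{c}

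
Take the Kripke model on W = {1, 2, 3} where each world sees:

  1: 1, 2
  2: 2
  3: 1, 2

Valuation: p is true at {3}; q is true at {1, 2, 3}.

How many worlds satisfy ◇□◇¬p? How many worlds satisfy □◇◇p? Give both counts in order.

For ◇□◇¬p:
1: successors {1, 2}; □◇¬p there: 1:T, 2:T. ✓
2: successors {2}; □◇¬p there: 2:T. ✓
3: successors {1, 2}; □◇¬p there: 1:T, 2:T. ✓
— 3 worlds.
For □◇◇p:
1: successors {1, 2}; ◇◇p there: 1:F, 2:F. ✗
2: successors {2}; ◇◇p there: 2:F. ✗
3: successors {1, 2}; ◇◇p there: 1:F, 2:F. ✗
— 0 worlds.

3 and 0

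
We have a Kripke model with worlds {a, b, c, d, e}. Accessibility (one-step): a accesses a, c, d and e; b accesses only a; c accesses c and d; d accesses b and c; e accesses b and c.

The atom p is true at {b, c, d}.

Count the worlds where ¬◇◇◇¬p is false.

5

a: ◇◇◇¬p is T. ✗
b: ◇◇◇¬p is T. ✗
c: ◇◇◇¬p is T. ✗
d: ◇◇◇¬p is T. ✗
e: ◇◇◇¬p is T. ✗
Satisfying worlds: ∅.
So ¬◇◇◇¬p fails at the other 5 worlds.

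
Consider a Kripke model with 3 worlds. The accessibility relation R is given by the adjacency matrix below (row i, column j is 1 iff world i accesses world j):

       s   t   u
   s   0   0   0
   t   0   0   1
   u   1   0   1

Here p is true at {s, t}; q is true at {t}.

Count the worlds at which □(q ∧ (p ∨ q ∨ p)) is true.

s: no successors, so □(q ∧ (p ∨ q ∨ p)) holds vacuously. ✓
t: successors {u}; q ∧ (p ∨ q ∨ p) there: u:F. ✗
u: successors {s, u}; q ∧ (p ∨ q ∨ p) there: s:F, u:F. ✗
Satisfying worlds: {s}.

1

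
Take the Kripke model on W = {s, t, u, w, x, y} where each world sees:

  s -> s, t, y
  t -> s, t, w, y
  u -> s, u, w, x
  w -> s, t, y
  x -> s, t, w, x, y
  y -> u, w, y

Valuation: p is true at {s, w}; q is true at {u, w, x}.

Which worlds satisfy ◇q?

s: successors {s, t, y}; q there: s:F, t:F, y:F. ✗
t: successors {s, t, w, y}; q there: s:F, t:F, w:T, y:F. ✓
u: successors {s, u, w, x}; q there: s:F, u:T, w:T, x:T. ✓
w: successors {s, t, y}; q there: s:F, t:F, y:F. ✗
x: successors {s, t, w, x, y}; q there: s:F, t:F, w:T, x:T, y:F. ✓
y: successors {u, w, y}; q there: u:T, w:T, y:F. ✓

{t, u, x, y}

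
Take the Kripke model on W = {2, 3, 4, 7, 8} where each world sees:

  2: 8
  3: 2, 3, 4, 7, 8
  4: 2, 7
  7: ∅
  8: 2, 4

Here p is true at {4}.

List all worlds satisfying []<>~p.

2: successors {8}; <>~p there: 8:T. ✓
3: successors {2, 3, 4, 7, 8}; <>~p there: 2:T, 3:T, 4:T, 7:F, 8:T. ✗
4: successors {2, 7}; <>~p there: 2:T, 7:F. ✗
7: no successors, so []<>~p holds vacuously. ✓
8: successors {2, 4}; <>~p there: 2:T, 4:T. ✓

{2, 7, 8}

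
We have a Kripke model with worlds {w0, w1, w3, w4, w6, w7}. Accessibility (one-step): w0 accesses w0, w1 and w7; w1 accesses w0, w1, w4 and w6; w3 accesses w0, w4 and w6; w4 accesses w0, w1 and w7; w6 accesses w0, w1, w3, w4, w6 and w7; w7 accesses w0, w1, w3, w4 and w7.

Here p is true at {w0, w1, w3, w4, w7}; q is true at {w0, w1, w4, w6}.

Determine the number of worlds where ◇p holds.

w0: successors {w0, w1, w7}; p there: w0:T, w1:T, w7:T. ✓
w1: successors {w0, w1, w4, w6}; p there: w0:T, w1:T, w4:T, w6:F. ✓
w3: successors {w0, w4, w6}; p there: w0:T, w4:T, w6:F. ✓
w4: successors {w0, w1, w7}; p there: w0:T, w1:T, w7:T. ✓
w6: successors {w0, w1, w3, w4, w6, w7}; p there: w0:T, w1:T, w3:T, w4:T, w6:F, w7:T. ✓
w7: successors {w0, w1, w3, w4, w7}; p there: w0:T, w1:T, w3:T, w4:T, w7:T. ✓
Satisfying worlds: {w0, w1, w3, w4, w6, w7}.

6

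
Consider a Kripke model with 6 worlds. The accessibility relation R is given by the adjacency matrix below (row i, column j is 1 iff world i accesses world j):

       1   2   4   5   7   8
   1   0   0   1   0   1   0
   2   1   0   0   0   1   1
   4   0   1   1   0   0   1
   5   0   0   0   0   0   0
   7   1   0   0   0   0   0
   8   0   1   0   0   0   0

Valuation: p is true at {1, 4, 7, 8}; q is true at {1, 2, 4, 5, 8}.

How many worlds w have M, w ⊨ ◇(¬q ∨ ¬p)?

4

1: successors {4, 7}; ¬q ∨ ¬p there: 4:F, 7:T. ✓
2: successors {1, 7, 8}; ¬q ∨ ¬p there: 1:F, 7:T, 8:F. ✓
4: successors {2, 4, 8}; ¬q ∨ ¬p there: 2:T, 4:F, 8:F. ✓
5: no successors, so ◇(¬q ∨ ¬p) fails. ✗
7: successors {1}; ¬q ∨ ¬p there: 1:F. ✗
8: successors {2}; ¬q ∨ ¬p there: 2:T. ✓
Satisfying worlds: {1, 2, 4, 8}.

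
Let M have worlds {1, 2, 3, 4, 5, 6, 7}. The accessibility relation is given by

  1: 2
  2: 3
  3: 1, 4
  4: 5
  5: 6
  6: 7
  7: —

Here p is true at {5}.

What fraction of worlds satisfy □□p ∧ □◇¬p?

1: □□p is F, □◇¬p is T. ✗
2: □□p is F, □◇¬p is T. ✗
3: □□p is F, □◇¬p is F. ✗
4: □□p is F, □◇¬p is T. ✗
5: □□p is F, □◇¬p is T. ✗
6: □□p is T, □◇¬p is F. ✗
7: □□p is T, □◇¬p is T. ✓
That's 1 of 7 worlds, so 1/7.

1/7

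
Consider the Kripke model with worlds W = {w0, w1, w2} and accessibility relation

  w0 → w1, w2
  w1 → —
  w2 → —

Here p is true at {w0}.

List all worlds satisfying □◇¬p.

{w1, w2}

w0: successors {w1, w2}; ◇¬p there: w1:F, w2:F. ✗
w1: no successors, so □◇¬p holds vacuously. ✓
w2: no successors, so □◇¬p holds vacuously. ✓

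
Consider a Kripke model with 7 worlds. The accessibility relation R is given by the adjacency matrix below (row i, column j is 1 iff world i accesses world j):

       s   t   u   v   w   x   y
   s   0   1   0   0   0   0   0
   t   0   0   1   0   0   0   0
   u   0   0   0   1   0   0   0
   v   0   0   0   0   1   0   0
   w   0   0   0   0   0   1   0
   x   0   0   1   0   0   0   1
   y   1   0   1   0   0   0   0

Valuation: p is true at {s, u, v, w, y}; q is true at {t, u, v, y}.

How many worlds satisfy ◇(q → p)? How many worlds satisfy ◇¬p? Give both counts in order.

6 and 2

For ◇(q → p):
s: successors {t}; q → p there: t:F. ✗
t: successors {u}; q → p there: u:T. ✓
u: successors {v}; q → p there: v:T. ✓
v: successors {w}; q → p there: w:T. ✓
w: successors {x}; q → p there: x:T. ✓
x: successors {u, y}; q → p there: u:T, y:T. ✓
y: successors {s, u}; q → p there: s:T, u:T. ✓
— 6 worlds.
For ◇¬p:
s: successors {t}; ¬p there: t:T. ✓
t: successors {u}; ¬p there: u:F. ✗
u: successors {v}; ¬p there: v:F. ✗
v: successors {w}; ¬p there: w:F. ✗
w: successors {x}; ¬p there: x:T. ✓
x: successors {u, y}; ¬p there: u:F, y:F. ✗
y: successors {s, u}; ¬p there: s:F, u:F. ✗
— 2 worlds.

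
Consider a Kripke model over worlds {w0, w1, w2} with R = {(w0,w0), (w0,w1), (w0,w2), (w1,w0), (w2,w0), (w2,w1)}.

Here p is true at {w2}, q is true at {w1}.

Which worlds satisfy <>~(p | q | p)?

w0: successors {w0, w1, w2}; ~(p | q | p) there: w0:T, w1:F, w2:F. ✓
w1: successors {w0}; ~(p | q | p) there: w0:T. ✓
w2: successors {w0, w1}; ~(p | q | p) there: w0:T, w1:F. ✓

{w0, w1, w2}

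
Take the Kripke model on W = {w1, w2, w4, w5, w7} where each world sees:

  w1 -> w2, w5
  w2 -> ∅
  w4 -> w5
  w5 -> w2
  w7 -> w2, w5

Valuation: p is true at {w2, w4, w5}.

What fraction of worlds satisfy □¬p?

1/5

w1: successors {w2, w5}; ¬p there: w2:F, w5:F. ✗
w2: no successors, so □¬p holds vacuously. ✓
w4: successors {w5}; ¬p there: w5:F. ✗
w5: successors {w2}; ¬p there: w2:F. ✗
w7: successors {w2, w5}; ¬p there: w2:F, w5:F. ✗
That's 1 of 5 worlds, so 1/5.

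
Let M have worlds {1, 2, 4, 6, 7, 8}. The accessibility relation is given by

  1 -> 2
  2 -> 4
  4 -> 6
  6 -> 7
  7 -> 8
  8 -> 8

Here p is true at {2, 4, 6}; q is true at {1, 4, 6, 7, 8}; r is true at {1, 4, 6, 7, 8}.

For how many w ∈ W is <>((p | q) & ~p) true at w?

1: successors {2}; (p | q) & ~p there: 2:F. ✗
2: successors {4}; (p | q) & ~p there: 4:F. ✗
4: successors {6}; (p | q) & ~p there: 6:F. ✗
6: successors {7}; (p | q) & ~p there: 7:T. ✓
7: successors {8}; (p | q) & ~p there: 8:T. ✓
8: successors {8}; (p | q) & ~p there: 8:T. ✓
Satisfying worlds: {6, 7, 8}.

3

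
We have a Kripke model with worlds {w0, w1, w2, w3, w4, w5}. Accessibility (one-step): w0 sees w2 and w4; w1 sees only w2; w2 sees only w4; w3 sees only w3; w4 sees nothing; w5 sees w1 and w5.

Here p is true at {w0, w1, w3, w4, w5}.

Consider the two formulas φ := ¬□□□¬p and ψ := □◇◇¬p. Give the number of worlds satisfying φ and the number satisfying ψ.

For ¬□□□¬p:
w0: □□□¬p is T. ✗
w1: □□□¬p is T. ✗
w2: □□□¬p is T. ✗
w3: □□□¬p is F. ✓
w4: □□□¬p is T. ✗
w5: □□□¬p is F. ✓
— 2 worlds.
For □◇◇¬p:
w0: successors {w2, w4}; ◇◇¬p there: w2:F, w4:F. ✗
w1: successors {w2}; ◇◇¬p there: w2:F. ✗
w2: successors {w4}; ◇◇¬p there: w4:F. ✗
w3: successors {w3}; ◇◇¬p there: w3:F. ✗
w4: no successors, so □◇◇¬p holds vacuously. ✓
w5: successors {w1, w5}; ◇◇¬p there: w1:F, w5:T. ✗
— 1 world.

2 and 1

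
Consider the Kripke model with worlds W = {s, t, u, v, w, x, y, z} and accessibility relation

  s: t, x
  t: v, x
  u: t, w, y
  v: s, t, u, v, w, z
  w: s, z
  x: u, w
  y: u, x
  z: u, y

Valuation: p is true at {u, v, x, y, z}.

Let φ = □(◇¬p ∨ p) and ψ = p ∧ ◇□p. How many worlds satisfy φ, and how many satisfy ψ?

5 and 3

For □(◇¬p ∨ p):
s: successors {t, x}; ◇¬p ∨ p there: t:F, x:T. ✗
t: successors {v, x}; ◇¬p ∨ p there: v:T, x:T. ✓
u: successors {t, w, y}; ◇¬p ∨ p there: t:F, w:T, y:T. ✗
v: successors {s, t, u, v, w, z}; ◇¬p ∨ p there: s:T, t:F, u:T, v:T, w:T, z:T. ✗
w: successors {s, z}; ◇¬p ∨ p there: s:T, z:T. ✓
x: successors {u, w}; ◇¬p ∨ p there: u:T, w:T. ✓
y: successors {u, x}; ◇¬p ∨ p there: u:T, x:T. ✓
z: successors {u, y}; ◇¬p ∨ p there: u:T, y:T. ✓
— 5 worlds.
For p ∧ ◇□p:
s: p is F, ◇□p is T. ✗
t: p is F, ◇□p is F. ✗
u: p is T, ◇□p is T. ✓
v: p is T, ◇□p is T. ✓
w: p is F, ◇□p is T. ✗
x: p is T, ◇□p is F. ✗
y: p is T, ◇□p is F. ✗
z: p is T, ◇□p is T. ✓
— 3 worlds.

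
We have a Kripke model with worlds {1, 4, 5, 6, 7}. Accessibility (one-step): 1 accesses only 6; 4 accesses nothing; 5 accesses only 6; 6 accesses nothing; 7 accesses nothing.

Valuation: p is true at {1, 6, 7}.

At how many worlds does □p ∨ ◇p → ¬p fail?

3

1: □p ∨ ◇p is T, ¬p is F. ✗
4: □p ∨ ◇p is T, ¬p is T. ✓
5: □p ∨ ◇p is T, ¬p is T. ✓
6: □p ∨ ◇p is T, ¬p is F. ✗
7: □p ∨ ◇p is T, ¬p is F. ✗
Satisfying worlds: {4, 5}.
So □p ∨ ◇p → ¬p fails at the other 3 worlds.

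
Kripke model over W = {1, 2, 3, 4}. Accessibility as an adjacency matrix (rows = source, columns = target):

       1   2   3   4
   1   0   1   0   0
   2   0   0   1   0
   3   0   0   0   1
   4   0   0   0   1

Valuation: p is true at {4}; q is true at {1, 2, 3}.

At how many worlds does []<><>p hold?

1: successors {2}; <><>p there: 2:T. ✓
2: successors {3}; <><>p there: 3:T. ✓
3: successors {4}; <><>p there: 4:T. ✓
4: successors {4}; <><>p there: 4:T. ✓
Satisfying worlds: {1, 2, 3, 4}.

4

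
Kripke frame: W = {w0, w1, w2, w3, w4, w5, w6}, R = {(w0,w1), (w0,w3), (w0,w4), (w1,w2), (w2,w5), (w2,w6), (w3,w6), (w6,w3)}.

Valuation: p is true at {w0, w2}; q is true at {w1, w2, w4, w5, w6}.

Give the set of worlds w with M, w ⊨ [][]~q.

{w2, w3, w4, w5}

w0: successors {w1, w3, w4}; []~q there: w1:F, w3:F, w4:T. ✗
w1: successors {w2}; []~q there: w2:F. ✗
w2: successors {w5, w6}; []~q there: w5:T, w6:T. ✓
w3: successors {w6}; []~q there: w6:T. ✓
w4: no successors, so [][]~q holds vacuously. ✓
w5: no successors, so [][]~q holds vacuously. ✓
w6: successors {w3}; []~q there: w3:F. ✗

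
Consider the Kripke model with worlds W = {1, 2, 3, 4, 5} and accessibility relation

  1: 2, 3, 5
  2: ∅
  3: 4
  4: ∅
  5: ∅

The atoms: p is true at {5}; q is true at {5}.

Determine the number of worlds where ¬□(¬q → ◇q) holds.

1: □(¬q → ◇q) is F. ✓
2: □(¬q → ◇q) is T. ✗
3: □(¬q → ◇q) is F. ✓
4: □(¬q → ◇q) is T. ✗
5: □(¬q → ◇q) is T. ✗
Satisfying worlds: {1, 3}.

2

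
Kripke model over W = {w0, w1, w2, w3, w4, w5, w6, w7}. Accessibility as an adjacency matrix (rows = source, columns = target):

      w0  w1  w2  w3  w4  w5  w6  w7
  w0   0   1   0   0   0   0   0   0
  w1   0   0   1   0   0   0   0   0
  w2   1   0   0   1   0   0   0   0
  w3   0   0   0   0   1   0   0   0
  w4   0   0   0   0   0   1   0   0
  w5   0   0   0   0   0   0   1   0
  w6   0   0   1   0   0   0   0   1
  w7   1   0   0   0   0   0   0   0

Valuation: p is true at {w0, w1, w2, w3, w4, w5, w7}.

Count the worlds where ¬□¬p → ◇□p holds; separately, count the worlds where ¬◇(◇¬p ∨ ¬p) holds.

7 and 6

For ¬□¬p → ◇□p:
w0: ¬□¬p is T, ◇□p is T. ✓
w1: ¬□¬p is T, ◇□p is T. ✓
w2: ¬□¬p is T, ◇□p is T. ✓
w3: ¬□¬p is T, ◇□p is T. ✓
w4: ¬□¬p is T, ◇□p is F. ✗
w5: ¬□¬p is F, ◇□p is T. ✓
w6: ¬□¬p is T, ◇□p is T. ✓
w7: ¬□¬p is T, ◇□p is T. ✓
— 7 worlds.
For ¬◇(◇¬p ∨ ¬p):
w0: ◇(◇¬p ∨ ¬p) is F. ✓
w1: ◇(◇¬p ∨ ¬p) is F. ✓
w2: ◇(◇¬p ∨ ¬p) is F. ✓
w3: ◇(◇¬p ∨ ¬p) is F. ✓
w4: ◇(◇¬p ∨ ¬p) is T. ✗
w5: ◇(◇¬p ∨ ¬p) is T. ✗
w6: ◇(◇¬p ∨ ¬p) is F. ✓
w7: ◇(◇¬p ∨ ¬p) is F. ✓
— 6 worlds.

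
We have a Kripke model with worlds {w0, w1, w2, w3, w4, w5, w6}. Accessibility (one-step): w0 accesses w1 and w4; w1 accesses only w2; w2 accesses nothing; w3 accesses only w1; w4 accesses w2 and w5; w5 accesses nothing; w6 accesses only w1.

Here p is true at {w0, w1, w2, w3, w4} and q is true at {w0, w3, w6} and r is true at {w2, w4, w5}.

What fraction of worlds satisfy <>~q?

w0: successors {w1, w4}; ~q there: w1:T, w4:T. ✓
w1: successors {w2}; ~q there: w2:T. ✓
w2: no successors, so <>~q fails. ✗
w3: successors {w1}; ~q there: w1:T. ✓
w4: successors {w2, w5}; ~q there: w2:T, w5:T. ✓
w5: no successors, so <>~q fails. ✗
w6: successors {w1}; ~q there: w1:T. ✓
That's 5 of 7 worlds, so 5/7.

5/7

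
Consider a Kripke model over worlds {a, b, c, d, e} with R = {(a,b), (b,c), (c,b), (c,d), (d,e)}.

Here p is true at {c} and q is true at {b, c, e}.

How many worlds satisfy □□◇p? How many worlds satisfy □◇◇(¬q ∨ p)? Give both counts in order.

2 and 3

For □□◇p:
a: successors {b}; □◇p there: b:F. ✗
b: successors {c}; □◇p there: c:F. ✗
c: successors {b, d}; □◇p there: b:F, d:F. ✗
d: successors {e}; □◇p there: e:T. ✓
e: no successors, so □□◇p holds vacuously. ✓
— 2 worlds.
For □◇◇(¬q ∨ p):
a: successors {b}; ◇◇(¬q ∨ p) there: b:T. ✓
b: successors {c}; ◇◇(¬q ∨ p) there: c:T. ✓
c: successors {b, d}; ◇◇(¬q ∨ p) there: b:T, d:F. ✗
d: successors {e}; ◇◇(¬q ∨ p) there: e:F. ✗
e: no successors, so □◇◇(¬q ∨ p) holds vacuously. ✓
— 3 worlds.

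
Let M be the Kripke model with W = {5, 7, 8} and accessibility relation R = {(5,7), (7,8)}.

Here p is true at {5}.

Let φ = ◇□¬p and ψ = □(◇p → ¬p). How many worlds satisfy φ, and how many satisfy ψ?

For ◇□¬p:
5: successors {7}; □¬p there: 7:T. ✓
7: successors {8}; □¬p there: 8:T. ✓
8: no successors, so ◇□¬p fails. ✗
— 2 worlds.
For □(◇p → ¬p):
5: successors {7}; ◇p → ¬p there: 7:T. ✓
7: successors {8}; ◇p → ¬p there: 8:T. ✓
8: no successors, so □(◇p → ¬p) holds vacuously. ✓
— 3 worlds.

2 and 3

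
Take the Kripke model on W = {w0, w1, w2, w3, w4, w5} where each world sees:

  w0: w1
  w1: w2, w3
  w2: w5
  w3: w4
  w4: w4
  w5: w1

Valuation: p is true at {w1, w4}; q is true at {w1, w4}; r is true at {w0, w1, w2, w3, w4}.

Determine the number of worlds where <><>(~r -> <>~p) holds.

w0: successors {w1}; <>(~r -> <>~p) there: w1:T. ✓
w1: successors {w2, w3}; <>(~r -> <>~p) there: w2:F, w3:T. ✓
w2: successors {w5}; <>(~r -> <>~p) there: w5:T. ✓
w3: successors {w4}; <>(~r -> <>~p) there: w4:T. ✓
w4: successors {w4}; <>(~r -> <>~p) there: w4:T. ✓
w5: successors {w1}; <>(~r -> <>~p) there: w1:T. ✓
Satisfying worlds: {w0, w1, w2, w3, w4, w5}.

6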